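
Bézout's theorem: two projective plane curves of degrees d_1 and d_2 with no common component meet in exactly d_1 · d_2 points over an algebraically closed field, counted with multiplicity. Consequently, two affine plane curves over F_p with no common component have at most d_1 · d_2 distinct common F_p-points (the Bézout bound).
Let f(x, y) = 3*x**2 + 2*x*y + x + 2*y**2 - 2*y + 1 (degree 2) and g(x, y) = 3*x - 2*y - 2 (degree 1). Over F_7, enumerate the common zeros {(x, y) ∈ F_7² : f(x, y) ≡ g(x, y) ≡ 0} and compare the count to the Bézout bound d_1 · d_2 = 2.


Common zeros: {(4, 5)}; count = 1; Bézout bound = 2.

deg(f) = 2, deg(g) = 1, so Bézout bound = 2.
Scan x ∈ F_7. For each x, list the y ∈ F_7 with f(x, y) ≡ 0 and those with g(x, y) ≡ 0 (mod 7); the common zeros in that column are the intersection.
  x = 0: f ≡ 0 at y ∈ ∅; g ≡ 0 at y ∈ {6}; common: ∅.
  x = 1: f ≡ 0 at y ∈ {1, 6}; g ≡ 0 at y ∈ {4}; common: ∅.
  x = 2: f ≡ 0 at y ∈ ∅; g ≡ 0 at y ∈ {2}; common: ∅.
  x = 3: f ≡ 0 at y ∈ ∅; g ≡ 0 at y ∈ {0}; common: ∅.
  x = 4: f ≡ 0 at y ∈ {5, 6}; g ≡ 0 at y ∈ {5}; common: {5}.
  x = 5: f ≡ 0 at y ∈ {1, 2}; g ≡ 0 at y ∈ {3}; common: ∅.
  x = 6: f ≡ 0 at y ∈ ∅; g ≡ 0 at y ∈ {1}; common: ∅.
Collecting: common zeros = {(4, 5)}, so the count is 1.
Comparison with the Bézout bound: 1 ≤ 2 = deg(f)·deg(g), as expected for curves with no common component (the affine F_7-count falls short of the bound because intersections may lie at infinity, over extension fields, or carry multiplicity).


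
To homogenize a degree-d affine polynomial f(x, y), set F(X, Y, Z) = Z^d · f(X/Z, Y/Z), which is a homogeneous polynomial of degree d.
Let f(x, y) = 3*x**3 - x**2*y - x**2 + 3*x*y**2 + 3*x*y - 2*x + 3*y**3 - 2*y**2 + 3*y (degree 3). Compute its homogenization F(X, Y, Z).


F(X, Y, Z) = 3*X**3 - X**2*Y - X**2*Z + 3*X*Y**2 + 3*X*Y*Z - 2*X*Z**2 + 3*Y**3 - 2*Y**2*Z + 3*Y*Z**2

deg(f) = 3.
Substitute x = X/Z, y = Y/Z into f, then multiply by Z^3.
  monomial 3·x^3·y^0 ↦ 3·X^3·Y^0·Z^0.
  monomial -1·x^2·y^1 ↦ -1·X^2·Y^1·Z^0.
  monomial -1·x^2·y^0 ↦ -1·X^2·Y^0·Z^1.
  monomial 3·x^1·y^2 ↦ 3·X^1·Y^2·Z^0.
  monomial 3·x^1·y^1 ↦ 3·X^1·Y^1·Z^1.
  monomial -2·x^1·y^0 ↦ -2·X^1·Y^0·Z^2.
  monomial 3·x^0·y^3 ↦ 3·X^0·Y^3·Z^0.
  monomial -2·x^0·y^2 ↦ -2·X^0·Y^2·Z^1.
  monomial 3·x^0·y^1 ↦ 3·X^0·Y^1·Z^2.
Collecting: F(X, Y, Z) = 3*X**3 - X**2*Y - X**2*Z + 3*X*Y**2 + 3*X*Y*Z - 2*X*Z**2 + 3*Y**3 - 2*Y**2*Z + 3*Y*Z**2.


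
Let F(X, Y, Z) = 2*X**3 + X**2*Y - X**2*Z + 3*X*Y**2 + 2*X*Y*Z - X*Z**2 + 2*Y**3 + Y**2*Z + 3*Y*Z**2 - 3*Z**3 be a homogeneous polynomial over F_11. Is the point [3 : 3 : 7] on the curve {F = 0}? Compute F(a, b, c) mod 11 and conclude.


F(3,3,7) ≡ 3 (mod 11); P is NOT on the curve.

Evaluate F(3, 3, 7) term-by-term (mod 11).
  2*X**3 ↦ 2·27·1·1 = 54
  X**2*Y ↦ 1·9·3·1 = 27
  -X**2*Z ↦ -1·9·1·7 = -63
  3*X*Y**2 ↦ 3·3·9·1 = 81
  2*X*Y*Z ↦ 2·3·3·7 = 126
  -X*Z**2 ↦ -1·3·1·49 = -147
  2*Y**3 ↦ 2·1·27·1 = 54
  Y**2*Z ↦ 1·1·9·7 = 63
  3*Y*Z**2 ↦ 3·1·3·49 = 441
  -3*Z**3 ↦ -3·1·1·343 = -1029
Sum: F(3, 3, 7) = (54) + (27) + (-63) + (81) + (126) + (-147) + (54) + (63) + (441) + (-1029) = -393.
Reducing mod 11: -393 ≡ 3 (mod 11).
Since F(a, b, c) ≡ 3 ≠ 0 (mod 11), P does NOT lie on the curve.


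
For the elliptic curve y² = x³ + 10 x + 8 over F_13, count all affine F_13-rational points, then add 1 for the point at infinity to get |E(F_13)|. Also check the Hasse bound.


Affine points = {(2, 6), (2, 7), (3, 0), (5, 1), (5, 12), (10, 4), (10, 9), (12, 6), (12, 7)}; affine count = 9; |E(F_13)| = 10.

Discriminant check: Δ ∝ 4a³ + 27b² = 4·10³ + 27·8² = 4·1000 + 27·64 ≡ 8 (mod 13). Nonzero ⇒ E is nonsingular.
For each x ∈ F_13, compute rhs = x³ + 10·x + 8 mod 13, then count y ∈ F_13 with y² ≡ rhs.
  x = 0: rhs = 8, matching y values: none (0 points).
  x = 1: rhs = 6, matching y values: none (0 points).
  x = 2: rhs = 10, matching y values: 6, 7 (2 points).
  x = 3: rhs = 0, matching y values: 0 (1 points).
  x = 4: rhs = 8, matching y values: none (0 points).
  x = 5: rhs = 1, matching y values: 1, 12 (2 points).
  x = 6: rhs = 11, matching y values: none (0 points).
  x = 7: rhs = 5, matching y values: none (0 points).
  x = 8: rhs = 2, matching y values: none (0 points).
  x = 9: rhs = 8, matching y values: none (0 points).
  x = 10: rhs = 3, matching y values: 4, 9 (2 points).
  x = 11: rhs = 6, matching y values: none (0 points).
  x = 12: rhs = 10, matching y values: 6, 7 (2 points).
Total affine count: 9.
Full point count |E(F_13)| = 9 + 1 = 10.
Hasse bound: |10 − (13+1)| = |-4| = 4 ≤ 2√13 ≈ 7.2111 ✓.


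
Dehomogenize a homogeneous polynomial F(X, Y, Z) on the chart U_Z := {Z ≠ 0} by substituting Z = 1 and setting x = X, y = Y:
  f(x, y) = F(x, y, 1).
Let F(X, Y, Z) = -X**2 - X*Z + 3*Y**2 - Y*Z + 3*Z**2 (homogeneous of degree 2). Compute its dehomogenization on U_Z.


f(x, y) = -x**2 - x + 3*y**2 - y + 3

On U_Z we set Z = 1. Each monomial c·X^i·Y^j·Z^k in F becomes c·x^i·y^j·1^k = c·x^i·y^j.
Substituting Z = 1: F(X, Y, 1) = -x**2 - x + 3*y**2 - y + 3.
Note: deg(f) ≤ deg(F) = 2; strict inequality happens when F is divisible by Z (lost terms).


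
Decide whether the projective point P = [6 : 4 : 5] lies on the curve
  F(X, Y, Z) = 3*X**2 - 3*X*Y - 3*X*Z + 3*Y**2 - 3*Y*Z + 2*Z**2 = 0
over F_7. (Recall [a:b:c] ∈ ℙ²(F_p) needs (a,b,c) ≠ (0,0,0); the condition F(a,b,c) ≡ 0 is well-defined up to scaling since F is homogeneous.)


F(6,4,5) ≡ 5 (mod 7); P is NOT on the curve.

Evaluate F(6, 4, 5) term-by-term (mod 7).
  3*X**2 ↦ 3·36·1·1 = 108
  -3*X*Y ↦ -3·6·4·1 = -72
  -3*X*Z ↦ -3·6·1·5 = -90
  3*Y**2 ↦ 3·1·16·1 = 48
  -3*Y*Z ↦ -3·1·4·5 = -60
  2*Z**2 ↦ 2·1·1·25 = 50
Sum: F(6, 4, 5) = (108) + (-72) + (-90) + (48) + (-60) + (50) = -16.
Reducing mod 7: -16 ≡ 5 (mod 7).
Since F(a, b, c) ≡ 5 ≠ 0 (mod 7), P does NOT lie on the curve.


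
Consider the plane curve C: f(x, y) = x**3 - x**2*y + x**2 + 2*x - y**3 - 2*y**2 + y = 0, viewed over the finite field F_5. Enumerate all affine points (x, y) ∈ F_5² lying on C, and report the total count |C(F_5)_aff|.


Affine F_5-points: {(0, 0), (2, 1), (3, 2), (4, 1)}; count = 4.

For each of the 25 pairs (x, y) ∈ F_5², evaluate f(x, y) mod 5. Record the zeros.
  x = 0: [0↦0, 1↦3, 2↦1, 3↦3, 4↦3]  zeros at y ∈ {0}
  x = 1: [0↦4, 1↦1, 2↦3, 3↦4, 4↦3]  zeros at y ∈ ∅
  x = 2: [0↦1, 1↦0, 2↦4, 3↦2, 4↦3]  zeros at y ∈ {1}
  x = 3: [0↦2, 1↦1, 2↦0, 3↦3, 4↦4]  zeros at y ∈ {2}
  x = 4: [0↦3, 1↦0, 2↦2, 3↦3, 4↦2]  zeros at y ∈ {1}
Collecting zeros: affine points = {(0, 0), (2, 1), (3, 2), (4, 1)}.
Total count |C(F_5)_aff| = 4.


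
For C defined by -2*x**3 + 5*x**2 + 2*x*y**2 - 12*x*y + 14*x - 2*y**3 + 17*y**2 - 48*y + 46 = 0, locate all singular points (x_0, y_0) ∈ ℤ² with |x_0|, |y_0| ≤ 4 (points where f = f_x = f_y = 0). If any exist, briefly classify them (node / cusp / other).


Singular points: {(1, 3)}; classification: node.

Compute partial derivatives:
  f_x = -6*x**2 + 10*x + 2*y**2 - 12*y + 14.
  f_y = 4*x*y - 12*x - 6*y**2 + 34*y - 48.
Scan x_0 ∈ {−4, ..., 4}. For each x_0, f_y(x_0, y) is a polynomial in y; find its integer roots y ∈ {−4, ..., 4}, then test f_x and f at those candidates.
  x = -4: f_y(-4, y) = -6*y**2 + 18*y; vanishes at y ∈ {0, 3}. (-4, 0): f_x = -122 ≠ 0; (-4, 3): f_x = -140 ≠ 0.
  x = -3: f_y(-3, y) = -6*y**2 + 22*y - 12; vanishes at y ∈ {3}. (-3, 3): f_x = -88 ≠ 0.
  x = -2: f_y(-2, y) = -6*y**2 + 26*y - 24; vanishes at y ∈ {3}. (-2, 3): f_x = -48 ≠ 0.
  x = -1: f_y(-1, y) = -6*y**2 + 30*y - 36; vanishes at y ∈ {2, 3}. (-1, 2): f_x = -18 ≠ 0; (-1, 3): f_x = -20 ≠ 0.
  x = 0: f_y(0, y) = -6*y**2 + 34*y - 48; vanishes at y ∈ {3}. (0, 3): f_x = -4 ≠ 0.
  x = 1: f_y(1, y) = -6*y**2 + 38*y - 60; vanishes at y ∈ {3}. (1, 3): f_x = 0, f = 0 — SINGULAR.
  x = 2: f_y(2, y) = -6*y**2 + 42*y - 72; vanishes at y ∈ {3, 4}. (2, 3): f_x = -8 ≠ 0; (2, 4): f_x = -6 ≠ 0.
  x = 3: f_y(3, y) = -6*y**2 + 46*y - 84; vanishes at y ∈ {3}. (3, 3): f_x = -28 ≠ 0.
  x = 4: f_y(4, y) = -6*y**2 + 50*y - 96; vanishes at y ∈ {3}. (4, 3): f_x = -60 ≠ 0.
Only singular point on the grid: (1, 3).
Classify: substitute x = 1 + u, y = 3 + v and expand: f = -2*u**3 - u**2 + 2*u*v**2 - 2*v**3 + v**2.
No constant or linear terms (consistent with a singular point). Quadratic part: -u**2 + v**2. Cubic part: -2*u**3 + 2*u*v**2 - 2*v**3.
The quadratic part v**2 - u**2 = (v − u)(v + u) splits into two distinct linear factors, so there are two distinct tangent lines y − 3 = ±(x − 1) — this is a node (ordinary double point).
Classification: node.


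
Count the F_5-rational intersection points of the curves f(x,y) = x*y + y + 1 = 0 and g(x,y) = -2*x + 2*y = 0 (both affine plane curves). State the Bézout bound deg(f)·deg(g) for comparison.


Common zeros: ∅; count = 0; Bézout bound = 2.

deg(f) = 2, deg(g) = 1, so Bézout bound = 2.
Scan x ∈ F_5. For each x, list the y ∈ F_5 with f(x, y) ≡ 0 and those with g(x, y) ≡ 0 (mod 5); the common zeros in that column are the intersection.
  x = 0: f ≡ 0 at y ∈ {4}; g ≡ 0 at y ∈ {0}; common: ∅.
  x = 1: f ≡ 0 at y ∈ {2}; g ≡ 0 at y ∈ {1}; common: ∅.
  x = 2: f ≡ 0 at y ∈ {3}; g ≡ 0 at y ∈ {2}; common: ∅.
  x = 3: f ≡ 0 at y ∈ {1}; g ≡ 0 at y ∈ {3}; common: ∅.
  x = 4: f ≡ 0 at y ∈ ∅; g ≡ 0 at y ∈ {4}; common: ∅.
Collecting: common zeros = ∅, so the count is 0.
Comparison with the Bézout bound: 0 ≤ 2 = deg(f)·deg(g), as expected for curves with no common component (the affine F_5-count falls short of the bound because intersections may lie at infinity, over extension fields, or carry multiplicity).


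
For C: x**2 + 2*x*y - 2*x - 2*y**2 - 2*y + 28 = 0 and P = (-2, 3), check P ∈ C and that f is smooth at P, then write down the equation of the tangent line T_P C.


Tangent line at P: 54 - 18*y = 0.

Step 1: f(-2, 3) = 0, so P lies on C.
Step 2: partial derivatives
  f_x(x, y) = 2*x + 2*y - 2, f_y(x, y) = 2*x - 4*y - 2.
  f_x(P) = 0, f_y(P) = -18 (gradient nonzero, so P is smooth).
Step 3: tangent line at P: 0·(x − -2) + -18·(y − 3) = 0.
Expanding: 54 - 18*y = 0.


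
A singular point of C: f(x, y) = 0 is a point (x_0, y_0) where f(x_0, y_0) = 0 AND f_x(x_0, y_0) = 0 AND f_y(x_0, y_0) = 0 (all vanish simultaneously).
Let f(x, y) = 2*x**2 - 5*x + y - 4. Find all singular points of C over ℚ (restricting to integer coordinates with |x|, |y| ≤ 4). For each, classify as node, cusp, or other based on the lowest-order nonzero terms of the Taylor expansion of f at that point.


No singular points in the scanned grid; C is smooth there.

Compute partial derivatives:
  f_x = 4*x - 5.
  f_y = 1.
f_y = 1 is a nonzero constant, so f_y never vanishes: no point (x, y) can satisfy f = f_x = f_y = 0. In particular no (x, y) ∈ {−4, ..., 4}² is singular; the curve is smooth.


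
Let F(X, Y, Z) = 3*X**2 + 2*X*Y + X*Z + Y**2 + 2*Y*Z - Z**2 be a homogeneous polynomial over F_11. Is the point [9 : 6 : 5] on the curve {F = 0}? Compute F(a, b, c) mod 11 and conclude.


F(9,6,5) ≡ 5 (mod 11); P is NOT on the curve.

Evaluate F(9, 6, 5) term-by-term (mod 11).
  3*X**2 ↦ 3·81·1·1 = 243
  2*X*Y ↦ 2·9·6·1 = 108
  X*Z ↦ 1·9·1·5 = 45
  Y**2 ↦ 1·1·36·1 = 36
  2*Y*Z ↦ 2·1·6·5 = 60
  -Z**2 ↦ -1·1·1·25 = -25
Sum: F(9, 6, 5) = (243) + (108) + (45) + (36) + (60) + (-25) = 467.
Reducing mod 11: 467 ≡ 5 (mod 11).
Since F(a, b, c) ≡ 5 ≠ 0 (mod 11), P does NOT lie on the curve.


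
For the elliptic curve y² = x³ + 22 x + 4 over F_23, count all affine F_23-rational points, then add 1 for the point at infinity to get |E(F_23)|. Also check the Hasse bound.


Affine points = {(0, 2), (0, 21), (1, 2), (1, 21), (4, 8), (4, 15), (5, 3), (5, 20), (7, 8), (7, 15), (8, 5), (8, 18), (11, 6), (11, 17), (12, 8), (12, 15), (13, 7), (13, 16), (15, 11), (15, 12), (16, 6), (16, 17), (17, 1), (17, 22), (19, 6), (19, 17), (20, 7), (20, 16), (22, 2), (22, 21)}; affine count = 30; |E(F_23)| = 31.

Discriminant check: Δ ∝ 4a³ + 27b² = 4·22³ + 27·4² = 4·10648 + 27·16 ≡ 14 (mod 23). Nonzero ⇒ E is nonsingular.
For each x ∈ F_23, compute rhs = x³ + 22·x + 4 mod 23, then count y ∈ F_23 with y² ≡ rhs.
  x = 0: rhs = 4, matching y values: 2, 21 (2 points).
  x = 1: rhs = 4, matching y values: 2, 21 (2 points).
  x = 2: rhs = 10, matching y values: none (0 points).
  x = 3: rhs = 5, matching y values: none (0 points).
  x = 4: rhs = 18, matching y values: 8, 15 (2 points).
  x = 5: rhs = 9, matching y values: 3, 20 (2 points).
  x = 6: rhs = 7, matching y values: none (0 points).
  x = 7: rhs = 18, matching y values: 8, 15 (2 points).
  x = 8: rhs = 2, matching y values: 5, 18 (2 points).
  x = 9: rhs = 11, matching y values: none (0 points).
  x = 10: rhs = 5, matching y values: none (0 points).
  x = 11: rhs = 13, matching y values: 6, 17 (2 points).
  x = 12: rhs = 18, matching y values: 8, 15 (2 points).
  x = 13: rhs = 3, matching y values: 7, 16 (2 points).
  x = 14: rhs = 20, matching y values: none (0 points).
  x = 15: rhs = 6, matching y values: 11, 12 (2 points).
  x = 16: rhs = 13, matching y values: 6, 17 (2 points).
  x = 17: rhs = 1, matching y values: 1, 22 (2 points).
  x = 18: rhs = 22, matching y values: none (0 points).
  x = 19: rhs = 13, matching y values: 6, 17 (2 points).
  x = 20: rhs = 3, matching y values: 7, 16 (2 points).
  x = 21: rhs = 21, matching y values: none (0 points).
  x = 22: rhs = 4, matching y values: 2, 21 (2 points).
Total affine count: 30.
Full point count |E(F_23)| = 30 + 1 = 31.
Hasse bound: |31 − (23+1)| = |7| = 7 ≤ 2√23 ≈ 9.5917 ✓.


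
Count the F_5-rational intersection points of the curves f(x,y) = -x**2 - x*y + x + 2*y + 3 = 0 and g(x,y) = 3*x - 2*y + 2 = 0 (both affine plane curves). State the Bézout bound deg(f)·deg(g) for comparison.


Common zeros: {(0, 1)}; count = 1; Bézout bound = 2.

deg(f) = 2, deg(g) = 1, so Bézout bound = 2.
Scan x ∈ F_5. For each x, list the y ∈ F_5 with f(x, y) ≡ 0 and those with g(x, y) ≡ 0 (mod 5); the common zeros in that column are the intersection.
  x = 0: f ≡ 0 at y ∈ {1}; g ≡ 0 at y ∈ {1}; common: {1}.
  x = 1: f ≡ 0 at y ∈ {2}; g ≡ 0 at y ∈ {0}; common: ∅.
  x = 2: f ≡ 0 at y ∈ ∅; g ≡ 0 at y ∈ {4}; common: ∅.
  x = 3: f ≡ 0 at y ∈ {2}; g ≡ 0 at y ∈ {3}; common: ∅.
  x = 4: f ≡ 0 at y ∈ {3}; g ≡ 0 at y ∈ {2}; common: ∅.
Collecting: common zeros = {(0, 1)}, so the count is 1.
Comparison with the Bézout bound: 1 ≤ 2 = deg(f)·deg(g), as expected for curves with no common component (the affine F_5-count falls short of the bound because intersections may lie at infinity, over extension fields, or carry multiplicity).


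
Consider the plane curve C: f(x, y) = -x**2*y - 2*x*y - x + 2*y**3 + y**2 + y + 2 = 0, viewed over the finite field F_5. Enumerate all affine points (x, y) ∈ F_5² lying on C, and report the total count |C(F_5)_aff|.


Affine F_5-points: {(0, 4), (2, 0), (3, 3), (4, 4)}; count = 4.

For each of the 25 pairs (x, y) ∈ F_5², evaluate f(x, y) mod 5. Record the zeros.
  x = 0: [0↦2, 1↦1, 2↦4, 3↦3, 4↦0]  zeros at y ∈ {4}
  x = 1: [0↦1, 1↦2, 2↦2, 3↦3, 4↦2]  zeros at y ∈ ∅
  x = 2: [0↦0, 1↦1, 2↦1, 3↦2, 4↦1]  zeros at y ∈ {0}
  x = 3: [0↦4, 1↦3, 2↦1, 3↦0, 4↦2]  zeros at y ∈ {3}
  x = 4: [0↦3, 1↦3, 2↦2, 3↦2, 4↦0]  zeros at y ∈ {4}
Collecting zeros: affine points = {(0, 4), (2, 0), (3, 3), (4, 4)}.
Total count |C(F_5)_aff| = 4.


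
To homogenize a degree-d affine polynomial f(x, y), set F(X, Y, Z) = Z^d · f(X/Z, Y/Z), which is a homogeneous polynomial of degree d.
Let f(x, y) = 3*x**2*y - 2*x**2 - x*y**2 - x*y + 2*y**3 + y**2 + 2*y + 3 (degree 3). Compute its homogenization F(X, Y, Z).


F(X, Y, Z) = 3*X**2*Y - 2*X**2*Z - X*Y**2 - X*Y*Z + 2*Y**3 + Y**2*Z + 2*Y*Z**2 + 3*Z**3

deg(f) = 3.
Substitute x = X/Z, y = Y/Z into f, then multiply by Z^3.
  monomial 3·x^2·y^1 ↦ 3·X^2·Y^1·Z^0.
  monomial -2·x^2·y^0 ↦ -2·X^2·Y^0·Z^1.
  monomial -1·x^1·y^2 ↦ -1·X^1·Y^2·Z^0.
  monomial -1·x^1·y^1 ↦ -1·X^1·Y^1·Z^1.
  monomial 2·x^0·y^3 ↦ 2·X^0·Y^3·Z^0.
  monomial 1·x^0·y^2 ↦ 1·X^0·Y^2·Z^1.
  monomial 2·x^0·y^1 ↦ 2·X^0·Y^1·Z^2.
  monomial 3·x^0·y^0 ↦ 3·X^0·Y^0·Z^3.
Collecting: F(X, Y, Z) = 3*X**2*Y - 2*X**2*Z - X*Y**2 - X*Y*Z + 2*Y**3 + Y**2*Z + 2*Y*Z**2 + 3*Z**3.


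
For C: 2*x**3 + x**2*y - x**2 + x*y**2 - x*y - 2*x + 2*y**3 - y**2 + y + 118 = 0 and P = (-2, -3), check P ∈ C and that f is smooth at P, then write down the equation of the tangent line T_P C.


Tangent line at P: 50*x + 79*y + 337 = 0.

Step 1: f(-2, -3) = 0, so P lies on C.
Step 2: partial derivatives
  f_x(x, y) = 6*x**2 + 2*x*y - 2*x + y**2 - y - 2, f_y(x, y) = x**2 + 2*x*y - x + 6*y**2 - 2*y + 1.
  f_x(P) = 50, f_y(P) = 79 (gradient nonzero, so P is smooth).
Step 3: tangent line at P: 50·(x − -2) + 79·(y − -3) = 0.
Expanding: 50*x + 79*y + 337 = 0.


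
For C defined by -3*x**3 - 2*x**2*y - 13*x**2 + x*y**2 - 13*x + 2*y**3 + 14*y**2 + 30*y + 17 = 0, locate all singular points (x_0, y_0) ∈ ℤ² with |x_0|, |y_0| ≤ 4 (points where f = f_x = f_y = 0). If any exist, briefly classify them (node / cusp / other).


Singular points: {(-1, -2)}; classification: cusp.

Compute partial derivatives:
  f_x = -9*x**2 - 4*x*y - 26*x + y**2 - 13.
  f_y = -2*x**2 + 2*x*y + 6*y**2 + 28*y + 30.
Scan x_0 ∈ {−4, ..., 4}. For each x_0, f_y(x_0, y) is a polynomial in y; find its integer roots y ∈ {−4, ..., 4}, then test f_x and f at those candidates.
  x = -4: f_y(-4, y) = 6*y**2 + 20*y - 2; no integer root y with |y| ≤ 4.
  x = -3: f_y(-3, y) = 6*y**2 + 22*y + 12; vanishes at y ∈ {-3}. (-3, -3): f_x = -43 ≠ 0.
  x = -2: f_y(-2, y) = 6*y**2 + 24*y + 22; no integer root y with |y| ≤ 4.
  x = -1: f_y(-1, y) = 6*y**2 + 26*y + 28; vanishes at y ∈ {-2}. (-1, -2): f_x = 0, f = 0 — SINGULAR.
  x = 0: f_y(0, y) = 6*y**2 + 28*y + 30; vanishes at y ∈ {-3}. (0, -3): f_x = -4 ≠ 0.
  x = 1: f_y(1, y) = 6*y**2 + 30*y + 28; no integer root y with |y| ≤ 4.
  x = 2: f_y(2, y) = 6*y**2 + 32*y + 22; no integer root y with |y| ≤ 4.
  x = 3: f_y(3, y) = 6*y**2 + 34*y + 12; no integer root y with |y| ≤ 4.
  x = 4: f_y(4, y) = 6*y**2 + 36*y - 2; no integer root y with |y| ≤ 4.
Only singular point on the grid: (-1, -2).
Classify: substitute x = -1 + u, y = -2 + v and expand: f = -3*u**3 - 2*u**2*v + u*v**2 + 2*v**3 + v**2.
No constant or linear terms (consistent with a singular point). Quadratic part: v**2. Cubic part: -3*u**3 - 2*u**2*v + u*v**2 + 2*v**3.
The quadratic part v**2 is a perfect square, so there is a single (double) tangent line v = 0, i.e. y = -2. Restricting the cubic part to that line (v = 0) leaves -3*u**3 ≠ 0, so f is not divisible by v and the branch is v² ≈ 3*u**3 to lowest order — this is a cusp.
Classification: cusp.


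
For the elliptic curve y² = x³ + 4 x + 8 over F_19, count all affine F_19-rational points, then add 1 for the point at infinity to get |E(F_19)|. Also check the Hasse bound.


Affine points = {(2, 9), (2, 10), (3, 3), (3, 16), (5, 1), (5, 18), (6, 1), (6, 18), (8, 1), (8, 18), (12, 6), (12, 13), (15, 2), (15, 17), (16, 8), (16, 11), (17, 7), (17, 12)}; affine count = 18; |E(F_19)| = 19.

Discriminant check: Δ ∝ 4a³ + 27b² = 4·4³ + 27·8² = 4·64 + 27·64 ≡ 8 (mod 19). Nonzero ⇒ E is nonsingular.
For each x ∈ F_19, compute rhs = x³ + 4·x + 8 mod 19, then count y ∈ F_19 with y² ≡ rhs.
  x = 0: rhs = 8, matching y values: none (0 points).
  x = 1: rhs = 13, matching y values: none (0 points).
  x = 2: rhs = 5, matching y values: 9, 10 (2 points).
  x = 3: rhs = 9, matching y values: 3, 16 (2 points).
  x = 4: rhs = 12, matching y values: none (0 points).
  x = 5: rhs = 1, matching y values: 1, 18 (2 points).
  x = 6: rhs = 1, matching y values: 1, 18 (2 points).
  x = 7: rhs = 18, matching y values: none (0 points).
  x = 8: rhs = 1, matching y values: 1, 18 (2 points).
  x = 9: rhs = 13, matching y values: none (0 points).
  x = 10: rhs = 3, matching y values: none (0 points).
  x = 11: rhs = 15, matching y values: none (0 points).
  x = 12: rhs = 17, matching y values: 6, 13 (2 points).
  x = 13: rhs = 15, matching y values: none (0 points).
  x = 14: rhs = 15, matching y values: none (0 points).
  x = 15: rhs = 4, matching y values: 2, 17 (2 points).
  x = 16: rhs = 7, matching y values: 8, 11 (2 points).
  x = 17: rhs = 11, matching y values: 7, 12 (2 points).
  x = 18: rhs = 3, matching y values: none (0 points).
Total affine count: 18.
Full point count |E(F_19)| = 18 + 1 = 19.
Hasse bound: |19 − (19+1)| = |-1| = 1 ≤ 2√19 ≈ 8.7178 ✓.


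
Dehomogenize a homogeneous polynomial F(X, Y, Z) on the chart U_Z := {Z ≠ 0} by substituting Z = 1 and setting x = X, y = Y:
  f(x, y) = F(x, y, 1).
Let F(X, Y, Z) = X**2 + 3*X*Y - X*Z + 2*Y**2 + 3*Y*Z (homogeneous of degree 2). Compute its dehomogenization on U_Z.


f(x, y) = x**2 + 3*x*y - x + 2*y**2 + 3*y

On U_Z we set Z = 1. Each monomial c·X^i·Y^j·Z^k in F becomes c·x^i·y^j·1^k = c·x^i·y^j.
Substituting Z = 1: F(X, Y, 1) = x**2 + 3*x*y - x + 2*y**2 + 3*y.
Note: deg(f) ≤ deg(F) = 2; strict inequality happens when F is divisible by Z (lost terms).


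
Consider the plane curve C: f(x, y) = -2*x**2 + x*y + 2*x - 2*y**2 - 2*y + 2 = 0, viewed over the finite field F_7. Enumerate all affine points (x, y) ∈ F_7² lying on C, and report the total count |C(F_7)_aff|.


Affine F_7-points: {(6, 1)}; count = 1.

For each of the 49 pairs (x, y) ∈ F_7², evaluate f(x, y) mod 7. Record the zeros.
  x = 0: [0↦2, 1↦5, 2↦4, 3↦6, 4↦4, 5↦5, 6↦2]  zeros at y ∈ ∅
  x = 1: [0↦2, 1↦6, 2↦6, 3↦2, 4↦1, 5↦3, 6↦1]  zeros at y ∈ ∅
  x = 2: [0↦5, 1↦3, 2↦4, 3↦1, 4↦1, 5↦4, 6↦3]  zeros at y ∈ ∅
  x = 3: [0↦4, 1↦3, 2↦5, 3↦3, 4↦4, 5↦1, 6↦1]  zeros at y ∈ ∅
  x = 4: [0↦6, 1↦6, 2↦2, 3↦1, 4↦3, 5↦1, 6↦2]  zeros at y ∈ ∅
  x = 5: [0↦4, 1↦5, 2↦2, 3↦2, 4↦5, 5↦4, 6↦6]  zeros at y ∈ ∅
  x = 6: [0↦5, 1↦0, 2↦5, 3↦6, 4↦3, 5↦3, 6↦6]  zeros at y ∈ {1}
Collecting zeros: affine points = {(6, 1)}.
Total count |C(F_7)_aff| = 1.


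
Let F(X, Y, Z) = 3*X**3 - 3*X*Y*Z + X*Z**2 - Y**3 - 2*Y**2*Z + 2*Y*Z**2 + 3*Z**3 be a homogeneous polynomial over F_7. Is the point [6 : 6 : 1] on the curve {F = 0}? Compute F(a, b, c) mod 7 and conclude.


F(6,6,1) ≡ 0 (mod 7); P is on the curve.

Evaluate F(6, 6, 1) term-by-term (mod 7).
  3*X**3 ↦ 3·216·1·1 = 648
  -3*X*Y*Z ↦ -3·6·6·1 = -108
  X*Z**2 ↦ 1·6·1·1 = 6
  -Y**3 ↦ -1·1·216·1 = -216
  -2*Y**2*Z ↦ -2·1·36·1 = -72
  2*Y*Z**2 ↦ 2·1·6·1 = 12
  3*Z**3 ↦ 3·1·1·1 = 3
Sum: F(6, 6, 1) = (648) + (-108) + (6) + (-216) + (-72) + (12) + (3) = 273.
Reducing mod 7: 273 ≡ 0 (mod 7).
Since F(a, b, c) ≡ 0 (mod 7), P lies on the curve.


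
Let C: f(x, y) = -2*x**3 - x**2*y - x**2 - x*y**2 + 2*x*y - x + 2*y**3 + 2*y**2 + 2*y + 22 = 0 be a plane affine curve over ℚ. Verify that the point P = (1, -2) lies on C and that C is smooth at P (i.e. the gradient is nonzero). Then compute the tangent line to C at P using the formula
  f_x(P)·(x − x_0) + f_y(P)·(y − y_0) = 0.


Tangent line at P: -13*x + 23*y + 59 = 0.

Step 1: f(1, -2) = 0, so P lies on C.
Step 2: partial derivatives
  f_x(x, y) = -6*x**2 - 2*x*y - 2*x - y**2 + 2*y - 1, f_y(x, y) = -x**2 - 2*x*y + 2*x + 6*y**2 + 4*y + 2.
  f_x(P) = -13, f_y(P) = 23 (gradient nonzero, so P is smooth).
Step 3: tangent line at P: -13·(x − 1) + 23·(y − -2) = 0.
Expanding: -13*x + 23*y + 59 = 0.


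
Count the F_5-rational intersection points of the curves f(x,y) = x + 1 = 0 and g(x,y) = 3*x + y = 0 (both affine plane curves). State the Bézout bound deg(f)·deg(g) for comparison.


Common zeros: {(4, 3)}; count = 1; Bézout bound = 1.

deg(f) = 1, deg(g) = 1, so Bézout bound = 1.
Scan x ∈ F_5. For each x, list the y ∈ F_5 with f(x, y) ≡ 0 and those with g(x, y) ≡ 0 (mod 5); the common zeros in that column are the intersection.
  x = 0: f ≡ 0 at y ∈ ∅; g ≡ 0 at y ∈ {0}; common: ∅.
  x = 1: f ≡ 0 at y ∈ ∅; g ≡ 0 at y ∈ {2}; common: ∅.
  x = 2: f ≡ 0 at y ∈ ∅; g ≡ 0 at y ∈ {4}; common: ∅.
  x = 3: f ≡ 0 at y ∈ ∅; g ≡ 0 at y ∈ {1}; common: ∅.
  x = 4: f ≡ 0 at y ∈ {0, 1, 2, 3, 4}; g ≡ 0 at y ∈ {3}; common: {3}.
Collecting: common zeros = {(4, 3)}, so the count is 1.
Comparison with the Bézout bound: 1 ≤ 1 = deg(f)·deg(g), as expected for curves with no common component (the bound is attained).


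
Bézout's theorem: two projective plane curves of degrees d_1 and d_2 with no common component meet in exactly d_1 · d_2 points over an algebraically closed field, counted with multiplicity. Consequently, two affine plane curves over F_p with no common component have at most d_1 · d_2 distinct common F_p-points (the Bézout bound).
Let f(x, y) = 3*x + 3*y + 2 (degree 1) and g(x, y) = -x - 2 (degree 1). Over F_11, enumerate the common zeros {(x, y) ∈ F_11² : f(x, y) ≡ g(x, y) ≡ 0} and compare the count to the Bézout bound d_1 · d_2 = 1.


Common zeros: {(9, 5)}; count = 1; Bézout bound = 1.

deg(f) = 1, deg(g) = 1, so Bézout bound = 1.
Scan x ∈ F_11. For each x, list the y ∈ F_11 with f(x, y) ≡ 0 and those with g(x, y) ≡ 0 (mod 11); the common zeros in that column are the intersection.
  x = 0: f ≡ 0 at y ∈ {3}; g ≡ 0 at y ∈ ∅; common: ∅.
  x = 1: f ≡ 0 at y ∈ {2}; g ≡ 0 at y ∈ ∅; common: ∅.
  x = 2: f ≡ 0 at y ∈ {1}; g ≡ 0 at y ∈ ∅; common: ∅.
  x = 3: f ≡ 0 at y ∈ {0}; g ≡ 0 at y ∈ ∅; common: ∅.
  x = 4: f ≡ 0 at y ∈ {10}; g ≡ 0 at y ∈ ∅; common: ∅.
  x = 5: f ≡ 0 at y ∈ {9}; g ≡ 0 at y ∈ ∅; common: ∅.
  x = 6: f ≡ 0 at y ∈ {8}; g ≡ 0 at y ∈ ∅; common: ∅.
  x = 7: f ≡ 0 at y ∈ {7}; g ≡ 0 at y ∈ ∅; common: ∅.
  x = 8: f ≡ 0 at y ∈ {6}; g ≡ 0 at y ∈ ∅; common: ∅.
  x = 9: f ≡ 0 at y ∈ {5}; g ≡ 0 at y ∈ {0, 1, 2, 3, 4, 5, 6, 7, 8, 9, 10}; common: {5}.
  x = 10: f ≡ 0 at y ∈ {4}; g ≡ 0 at y ∈ ∅; common: ∅.
Collecting: common zeros = {(9, 5)}, so the count is 1.
Comparison with the Bézout bound: 1 ≤ 1 = deg(f)·deg(g), as expected for curves with no common component (the bound is attained).


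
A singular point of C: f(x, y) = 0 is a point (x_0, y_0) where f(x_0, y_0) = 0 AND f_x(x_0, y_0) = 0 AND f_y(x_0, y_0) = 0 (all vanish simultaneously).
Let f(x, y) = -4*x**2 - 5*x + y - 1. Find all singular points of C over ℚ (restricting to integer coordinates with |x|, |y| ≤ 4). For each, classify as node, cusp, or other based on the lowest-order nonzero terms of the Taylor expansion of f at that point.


No singular points in the scanned grid; C is smooth there.

Compute partial derivatives:
  f_x = -8*x - 5.
  f_y = 1.
f_y = 1 is a nonzero constant, so f_y never vanishes: no point (x, y) can satisfy f = f_x = f_y = 0. In particular no (x, y) ∈ {−4, ..., 4}² is singular; the curve is smooth.


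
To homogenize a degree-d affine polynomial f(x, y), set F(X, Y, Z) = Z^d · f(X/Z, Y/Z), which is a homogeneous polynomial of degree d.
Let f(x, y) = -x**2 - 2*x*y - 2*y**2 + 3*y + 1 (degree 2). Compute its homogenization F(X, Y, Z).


F(X, Y, Z) = -X**2 - 2*X*Y - 2*Y**2 + 3*Y*Z + Z**2

deg(f) = 2.
Substitute x = X/Z, y = Y/Z into f, then multiply by Z^2.
  monomial -1·x^2·y^0 ↦ -1·X^2·Y^0·Z^0.
  monomial -2·x^1·y^1 ↦ -2·X^1·Y^1·Z^0.
  monomial -2·x^0·y^2 ↦ -2·X^0·Y^2·Z^0.
  monomial 3·x^0·y^1 ↦ 3·X^0·Y^1·Z^1.
  monomial 1·x^0·y^0 ↦ 1·X^0·Y^0·Z^2.
Collecting: F(X, Y, Z) = -X**2 - 2*X*Y - 2*Y**2 + 3*Y*Z + Z**2.


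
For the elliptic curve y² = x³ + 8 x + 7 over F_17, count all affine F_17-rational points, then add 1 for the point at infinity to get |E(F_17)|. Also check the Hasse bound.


Affine points = {(1, 4), (1, 13), (4, 1), (4, 16), (5, 6), (5, 11), (6, 4), (6, 13), (7, 7), (7, 10), (9, 3), (9, 14), (10, 4), (10, 13), (11, 7), (11, 10), (13, 8), (13, 9), (15, 0), (16, 7), (16, 10)}; affine count = 21; |E(F_17)| = 22.

Discriminant check: Δ ∝ 4a³ + 27b² = 4·8³ + 27·7² = 4·512 + 27·49 ≡ 5 (mod 17). Nonzero ⇒ E is nonsingular.
For each x ∈ F_17, compute rhs = x³ + 8·x + 7 mod 17, then count y ∈ F_17 with y² ≡ rhs.
  x = 0: rhs = 7, matching y values: none (0 points).
  x = 1: rhs = 16, matching y values: 4, 13 (2 points).
  x = 2: rhs = 14, matching y values: none (0 points).
  x = 3: rhs = 7, matching y values: none (0 points).
  x = 4: rhs = 1, matching y values: 1, 16 (2 points).
  x = 5: rhs = 2, matching y values: 6, 11 (2 points).
  x = 6: rhs = 16, matching y values: 4, 13 (2 points).
  x = 7: rhs = 15, matching y values: 7, 10 (2 points).
  x = 8: rhs = 5, matching y values: none (0 points).
  x = 9: rhs = 9, matching y values: 3, 14 (2 points).
  x = 10: rhs = 16, matching y values: 4, 13 (2 points).
  x = 11: rhs = 15, matching y values: 7, 10 (2 points).
  x = 12: rhs = 12, matching y values: none (0 points).
  x = 13: rhs = 13, matching y values: 8, 9 (2 points).
  x = 14: rhs = 7, matching y values: none (0 points).
  x = 15: rhs = 0, matching y values: 0 (1 points).
  x = 16: rhs = 15, matching y values: 7, 10 (2 points).
Total affine count: 21.
Full point count |E(F_17)| = 21 + 1 = 22.
Hasse bound: |22 − (17+1)| = |4| = 4 ≤ 2√17 ≈ 8.2462 ✓.


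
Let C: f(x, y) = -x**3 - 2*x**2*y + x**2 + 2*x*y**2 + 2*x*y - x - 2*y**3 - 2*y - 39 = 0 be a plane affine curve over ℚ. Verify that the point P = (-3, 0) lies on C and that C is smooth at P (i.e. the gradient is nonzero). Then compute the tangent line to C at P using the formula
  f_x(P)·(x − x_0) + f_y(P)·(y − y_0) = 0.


Tangent line at P: -34*x - 26*y - 102 = 0.

Step 1: f(-3, 0) = 0, so P lies on C.
Step 2: partial derivatives
  f_x(x, y) = -3*x**2 - 4*x*y + 2*x + 2*y**2 + 2*y - 1, f_y(x, y) = -2*x**2 + 4*x*y + 2*x - 6*y**2 - 2.
  f_x(P) = -34, f_y(P) = -26 (gradient nonzero, so P is smooth).
Step 3: tangent line at P: -34·(x − -3) + -26·(y − 0) = 0.
Expanding: -34*x - 26*y - 102 = 0.


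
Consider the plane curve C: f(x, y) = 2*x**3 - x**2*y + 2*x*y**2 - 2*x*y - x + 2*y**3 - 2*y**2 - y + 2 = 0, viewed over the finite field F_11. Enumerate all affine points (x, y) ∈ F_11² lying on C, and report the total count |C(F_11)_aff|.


Affine F_11-points: {(0, 7), (1, 2), (2, 1), (2, 2), (2, 7), (5, 5), (6, 9), (7, 7), (8, 10), (9, 2), (9, 6)}; count = 11.

For each of the 121 pairs (x, y) ∈ F_11², evaluate f(x, y) mod 11. Record the zeros.
  x = 0: [0↦2, 1↦1, 2↦8, 3↦2, 4↦6, 5↦10, 6↦4, 7↦0, 8↦10, 9↦2, 10↦10]  zeros at y ∈ {7}
  x = 1: [0↦3, 1↦1, 2↦0, 3↦1, 4↦5, 5↦2, 6↦4, 7↦1, 8↦5, 9↦6, 10↦5]  zeros at y ∈ {2}
  x = 2: [0↦5, 1↦0, 2↦0, 3↦6, 4↦8, 5↦7, 6↦4, 7↦0, 8↦7, 9↦4, 10↦3]  zeros at y ∈ {1, 2, 7}
  x = 3: [0↦9, 1↦10, 2↦9, 3↦7, 4↦5, 5↦4, 6↦5, 7↦9, 8↦6, 9↦8, 10↦5]  zeros at y ∈ ∅
  x = 4: [0↦5, 1↦10, 2↦6, 3↦5, 4↦8, 5↦5, 6↦8, 7↦7, 8↦3, 9↦8, 10↦1]  zeros at y ∈ ∅
  x = 5: [0↦5, 1↦1, 2↦3, 3↦1, 4↦7, 5↦0, 6↦3, 7↦6, 8↦10, 9↦5, 10↦3]  zeros at y ∈ {5}
  x = 6: [0↦10, 1↦6, 2↦1, 3↦7, 4↦3, 5↦1, 6↦2, 7↦7, 8↦6, 9↦0, 10↦1]  zeros at y ∈ {9}
  x = 7: [0↦10, 1↦4, 2↦1, 3↦2, 4↦8, 5↦9, 6↦6, 7↦0, 8↦3, 9↦5, 10↦7]  zeros at y ∈ {7}
  x = 8: [0↦6, 1↦7, 2↦4, 3↦9, 4↦1, 5↦3, 6↦5, 7↦8, 8↦2, 9↦10, 10↦0]  zeros at y ∈ {10}
  x = 9: [0↦10, 1↦5, 2↦0, 3↦7, 4↦5, 5↦6, 6↦0, 7↦10, 8↦4, 9↦5, 10↦3]  zeros at y ∈ {2, 6}
  x = 10: [0↦1, 1↦10, 2↦1, 3↦8, 4↦10, 5↦8, 6↦3, 7↦7, 8↦10, 9↦2, 10↦6]  zeros at y ∈ ∅
Collecting zeros: affine points = {(0, 7), (1, 2), (2, 1), (2, 2), (2, 7), (5, 5), (6, 9), (7, 7), (8, 10), (9, 2), (9, 6)}.
Total count |C(F_11)_aff| = 11.


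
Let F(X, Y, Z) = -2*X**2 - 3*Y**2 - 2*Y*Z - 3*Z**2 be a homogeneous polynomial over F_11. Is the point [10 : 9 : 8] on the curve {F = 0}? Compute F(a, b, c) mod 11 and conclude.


F(10,9,8) ≡ 2 (mod 11); P is NOT on the curve.

Evaluate F(10, 9, 8) term-by-term (mod 11).
  -2*X**2 ↦ -2·100·1·1 = -200
  -3*Y**2 ↦ -3·1·81·1 = -243
  -2*Y*Z ↦ -2·1·9·8 = -144
  -3*Z**2 ↦ -3·1·1·64 = -192
Sum: F(10, 9, 8) = (-200) + (-243) + (-144) + (-192) = -779.
Reducing mod 11: -779 ≡ 2 (mod 11).
Since F(a, b, c) ≡ 2 ≠ 0 (mod 11), P does NOT lie on the curve.


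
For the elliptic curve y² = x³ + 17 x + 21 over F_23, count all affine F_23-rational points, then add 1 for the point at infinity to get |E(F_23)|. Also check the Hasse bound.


Affine points = {(1, 4), (1, 19), (5, 1), (5, 22), (7, 0), (8, 5), (8, 18), (9, 11), (9, 12), (10, 8), (10, 15), (13, 1), (13, 22), (14, 6), (14, 17), (17, 5), (17, 18), (18, 8), (18, 15), (19, 2), (19, 21), (20, 9), (20, 14), (21, 5), (21, 18), (22, 7), (22, 16)}; affine count = 27; |E(F_23)| = 28.

Discriminant check: Δ ∝ 4a³ + 27b² = 4·17³ + 27·21² = 4·4913 + 27·441 ≡ 3 (mod 23). Nonzero ⇒ E is nonsingular.
For each x ∈ F_23, compute rhs = x³ + 17·x + 21 mod 23, then count y ∈ F_23 with y² ≡ rhs.
  x = 0: rhs = 21, matching y values: none (0 points).
  x = 1: rhs = 16, matching y values: 4, 19 (2 points).
  x = 2: rhs = 17, matching y values: none (0 points).
  x = 3: rhs = 7, matching y values: none (0 points).
  x = 4: rhs = 15, matching y values: none (0 points).
  x = 5: rhs = 1, matching y values: 1, 22 (2 points).
  x = 6: rhs = 17, matching y values: none (0 points).
  x = 7: rhs = 0, matching y values: 0 (1 points).
  x = 8: rhs = 2, matching y values: 5, 18 (2 points).
  x = 9: rhs = 6, matching y values: 11, 12 (2 points).
  x = 10: rhs = 18, matching y values: 8, 15 (2 points).
  x = 11: rhs = 21, matching y values: none (0 points).
  x = 12: rhs = 21, matching y values: none (0 points).
  x = 13: rhs = 1, matching y values: 1, 22 (2 points).
  x = 14: rhs = 13, matching y values: 6, 17 (2 points).
  x = 15: rhs = 17, matching y values: none (0 points).
  x = 16: rhs = 19, matching y values: none (0 points).
  x = 17: rhs = 2, matching y values: 5, 18 (2 points).
  x = 18: rhs = 18, matching y values: 8, 15 (2 points).
  x = 19: rhs = 4, matching y values: 2, 21 (2 points).
  x = 20: rhs = 12, matching y values: 9, 14 (2 points).
  x = 21: rhs = 2, matching y values: 5, 18 (2 points).
  x = 22: rhs = 3, matching y values: 7, 16 (2 points).
Total affine count: 27.
Full point count |E(F_23)| = 27 + 1 = 28.
Hasse bound: |28 − (23+1)| = |4| = 4 ≤ 2√23 ≈ 9.5917 ✓.


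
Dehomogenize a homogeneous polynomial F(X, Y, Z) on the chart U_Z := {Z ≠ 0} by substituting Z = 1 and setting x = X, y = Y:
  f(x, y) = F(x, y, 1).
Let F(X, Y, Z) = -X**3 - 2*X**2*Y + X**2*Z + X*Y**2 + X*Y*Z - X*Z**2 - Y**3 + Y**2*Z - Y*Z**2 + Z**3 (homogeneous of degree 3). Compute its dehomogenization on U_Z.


f(x, y) = -x**3 - 2*x**2*y + x**2 + x*y**2 + x*y - x - y**3 + y**2 - y + 1

On U_Z we set Z = 1. Each monomial c·X^i·Y^j·Z^k in F becomes c·x^i·y^j·1^k = c·x^i·y^j.
Substituting Z = 1: F(X, Y, 1) = -x**3 - 2*x**2*y + x**2 + x*y**2 + x*y - x - y**3 + y**2 - y + 1.
Note: deg(f) ≤ deg(F) = 3; strict inequality happens when F is divisible by Z (lost terms).


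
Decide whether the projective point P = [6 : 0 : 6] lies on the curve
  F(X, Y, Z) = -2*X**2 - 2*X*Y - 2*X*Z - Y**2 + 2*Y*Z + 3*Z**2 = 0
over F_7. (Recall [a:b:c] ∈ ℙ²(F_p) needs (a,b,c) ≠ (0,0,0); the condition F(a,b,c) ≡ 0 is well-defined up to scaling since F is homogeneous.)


F(6,0,6) ≡ 6 (mod 7); P is NOT on the curve.

Evaluate F(6, 0, 6) term-by-term (mod 7).
  -2*X**2 ↦ -2·36·1·1 = -72
  -2*X*Y ↦ -2·6·0·1 = 0
  -2*X*Z ↦ -2·6·1·6 = -72
  -Y**2 ↦ -1·1·0·1 = 0
  2*Y*Z ↦ 2·1·0·6 = 0
  3*Z**2 ↦ 3·1·1·36 = 108
Sum: F(6, 0, 6) = (-72) + (0) + (-72) + (0) + (0) + (108) = -36.
Reducing mod 7: -36 ≡ 6 (mod 7).
Since F(a, b, c) ≡ 6 ≠ 0 (mod 7), P does NOT lie on the curve.


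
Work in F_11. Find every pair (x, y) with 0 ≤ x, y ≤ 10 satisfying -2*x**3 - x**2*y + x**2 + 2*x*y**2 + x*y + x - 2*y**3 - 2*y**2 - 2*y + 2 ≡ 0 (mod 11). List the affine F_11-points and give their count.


Affine F_11-points: {(0, 5), (0, 8), (1, 9), (2, 10), (4, 8), (6, 4), (7, 7), (9, 8)}; count = 8.

For each of the 121 pairs (x, y) ∈ F_11², evaluate f(x, y) mod 11. Record the zeros.
  x = 0: [0↦2, 1↦7, 2↦7, 3↦1, 4↦10, 5↦0, 6↦3, 7↦7, 8↦0, 9↦3, 10↦4]  zeros at y ∈ {5, 8}
  x = 1: [0↦2, 1↦9, 2↦4, 3↦8, 4↦9, 5↦6, 6↦9, 7↦6, 8↦7, 9↦0, 10↦6]  zeros at y ∈ {9}
  x = 2: [0↦3, 1↦10, 2↦9, 3↦10, 4↦1, 5↦3, 6↦4, 7↦3, 8↦10, 9↦2, 10↦0]  zeros at y ∈ {10}
  x = 3: [0↦4, 1↦9, 2↦10, 3↦6, 4↦7, 5↦1, 6↦9, 7↦8, 8↦8, 9↦8, 10↦7]  zeros at y ∈ ∅
  x = 4: [0↦4, 1↦5, 2↦6, 3↦6, 4↦4, 5↦10, 6↦1, 7↦9, 8↦0, 9↦6, 10↦4]  zeros at y ∈ {8}
  x = 5: [0↦2, 1↦8, 2↦7, 3↦9, 4↦2, 5↦7, 6↦1, 7↦5, 8↦7, 9↦6, 10↦1]  zeros at y ∈ ∅
  x = 6: [0↦8, 1↦6, 2↦1, 3↦3, 4↦0, 5↦2, 6↦8, 7↦6, 8↦6, 9↦7, 10↦8]  zeros at y ∈ {4}
  x = 7: [0↦10, 1↦9, 2↦9, 3↦9, 4↦8, 5↦5, 6↦10, 7↦0, 8↦7, 9↦8, 10↦2]  zeros at y ∈ {7}
  x = 8: [0↦7, 1↦5, 2↦8, 3↦4, 4↦3, 5↦4, 6↦6, 7↦8, 8↦9, 9↦8, 10↦4]  zeros at y ∈ ∅
  x = 9: [0↦9, 1↦4, 2↦8, 3↦9, 4↦6, 5↦9, 6↦6, 7↦7, 8↦0, 9↦6, 10↦2]  zeros at y ∈ {8}
  x = 10: [0↦4, 1↦5, 2↦8, 3↦1, 4↦5, 5↦8, 6↦9, 7↦7, 8↦1, 9↦1, 10↦6]  zeros at y ∈ ∅
Collecting zeros: affine points = {(0, 5), (0, 8), (1, 9), (2, 10), (4, 8), (6, 4), (7, 7), (9, 8)}.
Total count |C(F_11)_aff| = 8.


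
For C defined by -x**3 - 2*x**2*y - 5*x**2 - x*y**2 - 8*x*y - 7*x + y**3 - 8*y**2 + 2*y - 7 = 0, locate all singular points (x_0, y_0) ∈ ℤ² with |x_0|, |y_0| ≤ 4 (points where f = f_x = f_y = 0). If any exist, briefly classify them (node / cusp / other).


Singular points: {(-3, 2)}; classification: cusp.

Compute partial derivatives:
  f_x = -3*x**2 - 4*x*y - 10*x - y**2 - 8*y - 7.
  f_y = -2*x**2 - 2*x*y - 8*x + 3*y**2 - 16*y + 2.
Scan x_0 ∈ {−4, ..., 4}. For each x_0, f_y(x_0, y) is a polynomial in y; find its integer roots y ∈ {−4, ..., 4}, then test f_x and f at those candidates.
  x = -4: f_y(-4, y) = 3*y**2 - 8*y + 2; no integer root y with |y| ≤ 4.
  x = -3: f_y(-3, y) = 3*y**2 - 10*y + 8; vanishes at y ∈ {2}. (-3, 2): f_x = 0, f = 0 — SINGULAR.
  x = -2: f_y(-2, y) = 3*y**2 - 12*y + 10; no integer root y with |y| ≤ 4.
  x = -1: f_y(-1, y) = 3*y**2 - 14*y + 8; vanishes at y ∈ {4}. (-1, 4): f_x = -32 ≠ 0.
  x = 0: f_y(0, y) = 3*y**2 - 16*y + 2; no integer root y with |y| ≤ 4.
  x = 1: f_y(1, y) = 3*y**2 - 18*y - 8; no integer root y with |y| ≤ 4.
  x = 2: f_y(2, y) = 3*y**2 - 20*y - 22; no integer root y with |y| ≤ 4.
  x = 3: f_y(3, y) = 3*y**2 - 22*y - 40; no integer root y with |y| ≤ 4.
  x = 4: f_y(4, y) = 3*y**2 - 24*y - 62; no integer root y with |y| ≤ 4.
Only singular point on the grid: (-3, 2).
Classify: substitute x = -3 + u, y = 2 + v and expand: f = -u**3 - 2*u**2*v - u*v**2 + v**3 + v**2.
No constant or linear terms (consistent with a singular point). Quadratic part: v**2. Cubic part: -u**3 - 2*u**2*v - u*v**2 + v**3.
The quadratic part v**2 is a perfect square, so there is a single (double) tangent line v = 0, i.e. y = 2. Restricting the cubic part to that line (v = 0) leaves -u**3 ≠ 0, so f is not divisible by v and the branch is v² ≈ u**3 to lowest order — this is a cusp.
Classification: cusp.


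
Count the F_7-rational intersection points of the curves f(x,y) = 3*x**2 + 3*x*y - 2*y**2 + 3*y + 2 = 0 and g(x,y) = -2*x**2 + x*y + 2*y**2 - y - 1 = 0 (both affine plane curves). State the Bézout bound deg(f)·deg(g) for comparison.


Common zeros: {(0, 3), (4, 1), (5, 2)}; count = 3; Bézout bound = 4.

deg(f) = 2, deg(g) = 2, so Bézout bound = 4.
Scan x ∈ F_7. For each x, list the y ∈ F_7 with f(x, y) ≡ 0 and those with g(x, y) ≡ 0 (mod 7); the common zeros in that column are the intersection.
  x = 0: f ≡ 0 at y ∈ {2, 3}; g ≡ 0 at y ∈ {1, 3}; common: {3}.
  x = 1: f ≡ 0 at y ∈ ∅; g ≡ 0 at y ∈ ∅; common: ∅.
  x = 2: f ≡ 0 at y ∈ {0, 1}; g ≡ 0 at y ∈ ∅; common: ∅.
  x = 3: f ≡ 0 at y ∈ ∅; g ≡ 0 at y ∈ {2, 4}; common: ∅.
  x = 4: f ≡ 0 at y ∈ {1, 3}; g ≡ 0 at y ∈ {1}; common: {1}.
  x = 5: f ≡ 0 at y ∈ {0, 2}; g ≡ 0 at y ∈ {2, 3}; common: {2}.
  x = 6: f ≡ 0 at y ∈ ∅; g ≡ 0 at y ∈ {4}; common: ∅.
Collecting: common zeros = {(0, 3), (4, 1), (5, 2)}, so the count is 3.
Comparison with the Bézout bound: 3 ≤ 4 = deg(f)·deg(g), as expected for curves with no common component (the affine F_7-count falls short of the bound because intersections may lie at infinity, over extension fields, or carry multiplicity).
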